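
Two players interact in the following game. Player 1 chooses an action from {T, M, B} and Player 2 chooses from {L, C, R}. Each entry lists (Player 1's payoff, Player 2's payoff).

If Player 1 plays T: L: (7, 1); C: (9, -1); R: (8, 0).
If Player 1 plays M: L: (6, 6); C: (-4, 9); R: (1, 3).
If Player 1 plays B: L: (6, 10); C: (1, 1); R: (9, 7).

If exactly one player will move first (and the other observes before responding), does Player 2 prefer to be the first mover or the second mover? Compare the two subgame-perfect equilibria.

first

If Player 1 leads: Player 2's best replies are T→L, M→C, B→L; Player 1's induced payoffs 7, -4, 6; outcome (T, L), payoffs (7, 1).
If Player 2 leads: Player 1's best replies are L→T, C→T, R→B; Player 2's induced payoffs 1, -1, 7; outcome (B, R), payoffs (9, 7).
Player 2 gets 7 moving first and 1 moving second, so Player 2 prefers to move first.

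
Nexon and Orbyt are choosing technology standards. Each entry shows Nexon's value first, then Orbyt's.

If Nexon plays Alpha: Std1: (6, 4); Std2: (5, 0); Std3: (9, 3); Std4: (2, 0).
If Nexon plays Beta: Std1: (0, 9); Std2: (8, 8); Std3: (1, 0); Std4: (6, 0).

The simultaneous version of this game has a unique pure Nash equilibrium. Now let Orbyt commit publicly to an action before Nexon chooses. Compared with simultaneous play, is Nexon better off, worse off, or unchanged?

Nexon best-responds to each possible Orbyt move:
- Std1: Nexon compares 6, 0 and picks Alpha; Orbyt would get 4.
- Std2: Nexon compares 5, 8 and picks Beta; Orbyt would get 8.
- Std3: Nexon compares 9, 1 and picks Alpha; Orbyt would get 3.
- Std4: Nexon compares 2, 6 and picks Beta; Orbyt would get 0.
Maximizing over 4, 8, 3, 0, Orbyt chooses Std2. Subgame-perfect outcome: (Beta, Std2) with payoffs (8, 8).
For the simultaneous game, intersect best replies.
Nexon's best replies: Std1→Alpha; Std2→Beta; Std3→Alpha; Std4→Beta.
Orbyt's best replies: Alpha→Std1; Beta→Std1.
The unique mutual best reply is (Alpha, Std1), giving (6, 4).
Nexon earns 8 sequentially versus 6 at the Nash outcome: better off.

better off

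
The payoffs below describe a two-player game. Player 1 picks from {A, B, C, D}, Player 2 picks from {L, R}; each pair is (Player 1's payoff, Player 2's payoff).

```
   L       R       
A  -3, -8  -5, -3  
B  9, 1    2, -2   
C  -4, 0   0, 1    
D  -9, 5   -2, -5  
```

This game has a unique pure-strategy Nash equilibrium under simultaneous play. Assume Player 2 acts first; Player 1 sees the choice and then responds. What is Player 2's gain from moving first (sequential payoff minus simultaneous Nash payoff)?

0

Solve by backward induction (Player 2 leads).
- L: BR = B, leader payoff 1.
- R: BR = B, leader payoff -2.
Maximizing over 1, -2, Player 2 chooses L. Subgame-perfect outcome: (B, L) with payoffs (9, 1).
Now find the simultaneous Nash equilibrium.
Player 1's best replies: L→B; R→B.
Player 2's best replies: A→R; B→L; C→R; D→L.
The unique mutual best reply is (B, L), giving (9, 1).
Player 2's commitment gain: 1 − 1 = 0.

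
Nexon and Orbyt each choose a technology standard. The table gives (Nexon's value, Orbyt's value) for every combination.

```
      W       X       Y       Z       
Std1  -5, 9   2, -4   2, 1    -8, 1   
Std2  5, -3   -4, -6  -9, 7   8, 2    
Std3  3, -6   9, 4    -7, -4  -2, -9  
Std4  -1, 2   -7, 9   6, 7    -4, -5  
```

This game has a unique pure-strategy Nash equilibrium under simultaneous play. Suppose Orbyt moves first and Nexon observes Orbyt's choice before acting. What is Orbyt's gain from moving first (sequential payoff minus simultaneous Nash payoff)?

Solve by backward induction (Orbyt leads).
- W → Nexon plays Std2 (best of -5, 5, 3, -1); Orbyt gets -3.
- X → Nexon plays Std3 (best of 2, -4, 9, -7); Orbyt gets 4.
- Y → Nexon plays Std4 (best of 2, -9, -7, 6); Orbyt gets 7.
- Z → Nexon plays Std2 (best of -8, 8, -2, -4); Orbyt gets 2.
Maximizing over -3, 4, 7, 2, Orbyt chooses Y. Subgame-perfect outcome: (Std4, Y) with payoffs (6, 7).
For the simultaneous game, intersect best replies.
Nexon's best replies: W→Std2; X→Std3; Y→Std4; Z→Std2.
Orbyt's best replies: Std1→W; Std2→Y; Std3→X; Std4→X.
Only (Std3, X) has each player best-responding; Nash payoffs (9, 4).
Orbyt's commitment gain: 7 − 4 = 3.

3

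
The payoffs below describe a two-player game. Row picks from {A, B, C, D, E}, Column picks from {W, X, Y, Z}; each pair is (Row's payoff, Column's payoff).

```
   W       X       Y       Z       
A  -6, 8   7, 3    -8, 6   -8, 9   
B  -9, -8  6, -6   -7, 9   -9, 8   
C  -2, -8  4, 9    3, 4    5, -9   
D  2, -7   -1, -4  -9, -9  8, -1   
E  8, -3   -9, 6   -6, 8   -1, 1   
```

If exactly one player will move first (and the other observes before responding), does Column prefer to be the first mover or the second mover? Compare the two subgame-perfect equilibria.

first

If Row leads: Column's best replies are A→Z, B→Y, C→X, D→Z, E→Y; Row's induced payoffs -8, -7, 4, 8, -6; outcome (D, Z), payoffs (8, -1).
If Column leads: Row's best replies are W→E, X→A, Y→C, Z→D; Column's induced payoffs -3, 3, 4, -1; outcome (C, Y), payoffs (3, 4).
Column gets 4 moving first and -1 moving second, so Column prefers to move first.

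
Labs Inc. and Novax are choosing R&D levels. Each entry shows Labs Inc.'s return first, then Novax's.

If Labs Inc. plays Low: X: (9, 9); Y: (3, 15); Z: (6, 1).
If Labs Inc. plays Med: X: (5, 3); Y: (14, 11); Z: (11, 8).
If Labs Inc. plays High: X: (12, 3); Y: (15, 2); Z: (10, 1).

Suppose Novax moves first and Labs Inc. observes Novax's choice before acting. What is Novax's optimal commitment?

Solve by backward induction (Novax leads).
- X: Labs Inc. compares 9, 5, 12 and picks High; Novax would get 3.
- Y: Labs Inc. compares 3, 14, 15 and picks High; Novax would get 2.
- Z: Labs Inc. compares 6, 11, 10 and picks Med; Novax would get 8.
Among 3, 2, 8, the best is 8 at Z. Subgame-perfect outcome: (Med, Z) with payoffs (11, 8).

Z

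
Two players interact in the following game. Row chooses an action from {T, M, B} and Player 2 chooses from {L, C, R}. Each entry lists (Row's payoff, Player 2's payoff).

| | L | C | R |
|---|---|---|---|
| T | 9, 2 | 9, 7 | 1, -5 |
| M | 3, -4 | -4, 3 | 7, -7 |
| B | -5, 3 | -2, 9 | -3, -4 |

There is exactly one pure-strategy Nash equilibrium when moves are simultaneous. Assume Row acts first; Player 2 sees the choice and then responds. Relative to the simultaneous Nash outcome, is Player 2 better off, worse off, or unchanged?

unchanged

Backward induction with Row moving first.
- T: BR = C, leader payoff 9.
- M: BR = C, leader payoff -4.
- B: BR = C, leader payoff -2.
Row's induced payoffs are 9, -4, -2, so Row commits to T. Subgame-perfect outcome: (T, C) with payoffs (9, 7).
For the simultaneous game, intersect best replies.
Row's best replies: L→T; C→T; R→M.
Player 2's best replies: T→C; M→C; B→C.
The unique mutual best reply is (T, C), giving (9, 7).
Player 2 earns 7 sequentially versus 7 at the Nash outcome: unchanged.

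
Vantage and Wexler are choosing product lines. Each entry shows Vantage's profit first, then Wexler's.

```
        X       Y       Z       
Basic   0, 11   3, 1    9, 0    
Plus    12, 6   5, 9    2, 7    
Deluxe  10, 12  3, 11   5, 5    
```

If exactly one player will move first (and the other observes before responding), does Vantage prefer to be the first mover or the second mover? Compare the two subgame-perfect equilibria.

first

If Vantage leads: Wexler's best replies are Basic→X, Plus→Y, Deluxe→X; Vantage's induced payoffs 0, 5, 10; outcome (Deluxe, X), payoffs (10, 12).
If Wexler leads: Vantage's best replies are X→Plus, Y→Plus, Z→Basic; Wexler's induced payoffs 6, 9, 0; outcome (Plus, Y), payoffs (5, 9).
Vantage gets 10 moving first and 5 moving second, so Vantage prefers to move first.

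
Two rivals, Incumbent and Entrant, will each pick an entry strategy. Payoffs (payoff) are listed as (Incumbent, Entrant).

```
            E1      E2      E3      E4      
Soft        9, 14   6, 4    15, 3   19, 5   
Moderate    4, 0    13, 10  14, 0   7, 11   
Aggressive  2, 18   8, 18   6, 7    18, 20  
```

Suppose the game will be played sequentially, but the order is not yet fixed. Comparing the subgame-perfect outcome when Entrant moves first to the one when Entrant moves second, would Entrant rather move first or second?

second

If Incumbent leads: Entrant's best replies are Soft→E1, Moderate→E4, Aggressive→E4; Incumbent's induced payoffs 9, 7, 18; outcome (Aggressive, E4), payoffs (18, 20).
If Entrant leads: Incumbent's best replies are E1→Soft, E2→Moderate, E3→Soft, E4→Soft; Entrant's induced payoffs 14, 10, 3, 5; outcome (Soft, E1), payoffs (9, 14).
Entrant gets 14 moving first and 20 moving second, so Entrant prefers to move second.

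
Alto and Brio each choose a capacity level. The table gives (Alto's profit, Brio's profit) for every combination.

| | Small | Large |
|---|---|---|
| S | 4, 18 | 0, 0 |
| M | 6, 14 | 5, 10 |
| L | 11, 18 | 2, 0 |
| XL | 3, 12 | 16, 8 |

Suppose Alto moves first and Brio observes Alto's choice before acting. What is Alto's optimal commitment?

L

Brio best-responds to each possible Alto move:
- S → Brio plays Small (best of 18, 0); Alto gets 4.
- M → Brio plays Small (best of 14, 10); Alto gets 6.
- L → Brio plays Small (best of 18, 0); Alto gets 11.
- XL → Brio plays Small (best of 12, 8); Alto gets 3.
Among 4, 6, 11, 3, the best is 11 at L. Subgame-perfect outcome: (L, Small) with payoffs (11, 18).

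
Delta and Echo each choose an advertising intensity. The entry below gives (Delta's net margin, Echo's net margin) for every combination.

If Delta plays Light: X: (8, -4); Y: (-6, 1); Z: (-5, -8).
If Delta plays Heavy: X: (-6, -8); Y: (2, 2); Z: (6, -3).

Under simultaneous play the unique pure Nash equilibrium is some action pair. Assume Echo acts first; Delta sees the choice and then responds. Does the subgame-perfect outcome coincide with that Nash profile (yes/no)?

Backward induction with Echo moving first.
- X → Delta plays Light (best of 8, -6); Echo gets -4.
- Y → Delta plays Heavy (best of -6, 2); Echo gets 2.
- Z → Delta plays Heavy (best of -5, 6); Echo gets -3.
Echo's induced payoffs are -4, 2, -3, so Echo commits to Y. Subgame-perfect outcome: (Heavy, Y) with payoffs (2, 2).
For the simultaneous game, intersect best replies.
Delta's best replies: X→Light; Y→Heavy; Z→Heavy.
Echo's best replies: Light→Y; Heavy→Y.
Only (Heavy, Y) has each player best-responding; Nash payoffs (2, 2).
Sequential outcome (Heavy, Y) coincides with the Nash profile (Heavy, Y).

yes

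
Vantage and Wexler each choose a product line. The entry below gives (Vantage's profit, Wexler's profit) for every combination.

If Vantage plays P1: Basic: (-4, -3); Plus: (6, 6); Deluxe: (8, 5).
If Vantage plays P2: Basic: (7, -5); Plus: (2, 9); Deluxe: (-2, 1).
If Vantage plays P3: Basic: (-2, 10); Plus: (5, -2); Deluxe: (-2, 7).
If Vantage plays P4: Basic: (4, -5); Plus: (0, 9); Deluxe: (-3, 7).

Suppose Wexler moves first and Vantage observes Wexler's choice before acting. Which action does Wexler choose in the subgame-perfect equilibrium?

Vantage best-responds to each possible Wexler move:
- Basic → Vantage plays P2 (best of -4, 7, -2, 4); Wexler gets -5.
- Plus → Vantage plays P1 (best of 6, 2, 5, 0); Wexler gets 6.
- Deluxe → Vantage plays P1 (best of 8, -2, -2, -3); Wexler gets 5.
Wexler's induced payoffs are -5, 6, 5, so Wexler commits to Plus. Subgame-perfect outcome: (P1, Plus) with payoffs (6, 6).

Plus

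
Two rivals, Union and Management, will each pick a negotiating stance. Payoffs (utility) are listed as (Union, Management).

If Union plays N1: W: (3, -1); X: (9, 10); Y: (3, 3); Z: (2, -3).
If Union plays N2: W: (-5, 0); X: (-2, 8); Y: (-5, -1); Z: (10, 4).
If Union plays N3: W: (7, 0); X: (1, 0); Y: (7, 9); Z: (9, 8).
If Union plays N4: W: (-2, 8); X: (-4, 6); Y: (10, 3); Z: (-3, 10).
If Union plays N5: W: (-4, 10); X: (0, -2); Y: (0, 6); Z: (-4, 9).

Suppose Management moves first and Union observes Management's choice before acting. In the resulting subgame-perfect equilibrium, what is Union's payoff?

9

Work backward from Union's decision.
- W: BR = N3, leader payoff 0.
- X: BR = N1, leader payoff 10.
- Y: BR = N4, leader payoff 3.
- Z: BR = N2, leader payoff 4.
Maximizing over 0, 10, 3, 4, Management chooses X. Subgame-perfect outcome: (N1, X) with payoffs (9, 10).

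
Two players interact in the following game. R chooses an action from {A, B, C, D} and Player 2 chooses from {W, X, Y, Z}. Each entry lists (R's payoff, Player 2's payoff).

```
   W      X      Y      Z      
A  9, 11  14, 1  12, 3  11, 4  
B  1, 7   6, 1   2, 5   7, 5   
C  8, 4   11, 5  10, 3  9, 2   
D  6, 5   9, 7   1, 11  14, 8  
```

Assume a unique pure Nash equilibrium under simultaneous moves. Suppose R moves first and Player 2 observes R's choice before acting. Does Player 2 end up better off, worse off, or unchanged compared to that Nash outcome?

worse off

Solve by backward induction (R leads).
- A: BR = W, leader payoff 9.
- B: BR = W, leader payoff 1.
- C: BR = X, leader payoff 11.
- D: BR = Y, leader payoff 1.
R's induced payoffs are 9, 1, 11, 1, so R commits to C. Subgame-perfect outcome: (C, X) with payoffs (11, 5).
Now find the simultaneous Nash equilibrium.
R's best replies: W→A; X→A; Y→A; Z→D.
Player 2's best replies: A→W; B→W; C→X; D→Y.
The unique mutual best reply is (A, W), giving (9, 11).
Player 2 earns 5 sequentially versus 11 at the Nash outcome: worse off.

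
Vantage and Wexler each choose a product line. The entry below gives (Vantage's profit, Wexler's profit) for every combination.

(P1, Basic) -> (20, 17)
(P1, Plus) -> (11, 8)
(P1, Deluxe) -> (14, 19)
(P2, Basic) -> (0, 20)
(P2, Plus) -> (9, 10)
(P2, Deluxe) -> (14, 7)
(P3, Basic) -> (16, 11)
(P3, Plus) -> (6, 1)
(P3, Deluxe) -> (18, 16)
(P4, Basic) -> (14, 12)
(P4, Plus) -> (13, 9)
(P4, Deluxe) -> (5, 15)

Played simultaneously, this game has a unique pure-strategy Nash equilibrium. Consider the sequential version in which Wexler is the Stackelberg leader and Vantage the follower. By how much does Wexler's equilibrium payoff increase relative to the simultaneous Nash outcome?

1

Work backward from Vantage's decision.
- Basic → Vantage plays P1 (best of 20, 0, 16, 14); Wexler gets 17.
- Plus → Vantage plays P4 (best of 11, 9, 6, 13); Wexler gets 9.
- Deluxe → Vantage plays P3 (best of 14, 14, 18, 5); Wexler gets 16.
Among 17, 9, 16, the best is 17 at Basic. Subgame-perfect outcome: (P1, Basic) with payoffs (20, 17).
For the simultaneous game, intersect best replies.
Vantage's best replies: Basic→P1; Plus→P4; Deluxe→P3.
Wexler's best replies: P1→Deluxe; P2→Basic; P3→Deluxe; P4→Deluxe.
Only (P3, Deluxe) has each player best-responding; Nash payoffs (18, 16).
Wexler's commitment gain: 17 − 16 = 1.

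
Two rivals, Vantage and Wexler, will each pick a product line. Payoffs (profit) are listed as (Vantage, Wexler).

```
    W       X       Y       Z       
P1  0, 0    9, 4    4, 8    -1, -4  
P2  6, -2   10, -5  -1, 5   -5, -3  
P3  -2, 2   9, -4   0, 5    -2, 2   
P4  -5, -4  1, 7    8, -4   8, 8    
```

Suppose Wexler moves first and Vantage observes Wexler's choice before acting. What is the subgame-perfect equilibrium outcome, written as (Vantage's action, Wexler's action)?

Backward induction with Wexler moving first.
- W → Vantage plays P2 (best of 0, 6, -2, -5); Wexler gets -2.
- X → Vantage plays P2 (best of 9, 10, 9, 1); Wexler gets -5.
- Y → Vantage plays P4 (best of 4, -1, 0, 8); Wexler gets -4.
- Z → Vantage plays P4 (best of -1, -5, -2, 8); Wexler gets 8.
Among -2, -5, -4, 8, the best is 8 at Z. Subgame-perfect outcome: (P4, Z) with payoffs (8, 8).

(P4, Z)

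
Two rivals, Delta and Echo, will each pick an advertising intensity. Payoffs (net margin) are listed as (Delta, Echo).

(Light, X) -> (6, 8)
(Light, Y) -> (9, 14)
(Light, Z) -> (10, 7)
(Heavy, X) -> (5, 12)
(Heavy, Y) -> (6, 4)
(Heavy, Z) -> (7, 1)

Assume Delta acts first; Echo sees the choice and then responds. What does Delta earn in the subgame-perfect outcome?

Backward induction with Delta moving first.
- Light: BR = Y, leader payoff 9.
- Heavy: BR = X, leader payoff 5.
Delta's induced payoffs are 9, 5, so Delta commits to Light. Subgame-perfect outcome: (Light, Y) with payoffs (9, 14).

9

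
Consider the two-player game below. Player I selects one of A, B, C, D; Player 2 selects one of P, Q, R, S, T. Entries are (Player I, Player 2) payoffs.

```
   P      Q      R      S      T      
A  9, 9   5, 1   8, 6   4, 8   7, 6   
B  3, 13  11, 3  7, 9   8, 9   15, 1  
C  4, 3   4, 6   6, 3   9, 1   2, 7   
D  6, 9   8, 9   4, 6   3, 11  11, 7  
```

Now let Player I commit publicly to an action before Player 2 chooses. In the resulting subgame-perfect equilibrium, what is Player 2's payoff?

Work backward from Player 2's decision.
- A: BR = P, leader payoff 9.
- B: BR = P, leader payoff 3.
- C: BR = T, leader payoff 2.
- D: BR = S, leader payoff 3.
Among 9, 3, 2, 3, the best is 9 at A. Subgame-perfect outcome: (A, P) with payoffs (9, 9).

9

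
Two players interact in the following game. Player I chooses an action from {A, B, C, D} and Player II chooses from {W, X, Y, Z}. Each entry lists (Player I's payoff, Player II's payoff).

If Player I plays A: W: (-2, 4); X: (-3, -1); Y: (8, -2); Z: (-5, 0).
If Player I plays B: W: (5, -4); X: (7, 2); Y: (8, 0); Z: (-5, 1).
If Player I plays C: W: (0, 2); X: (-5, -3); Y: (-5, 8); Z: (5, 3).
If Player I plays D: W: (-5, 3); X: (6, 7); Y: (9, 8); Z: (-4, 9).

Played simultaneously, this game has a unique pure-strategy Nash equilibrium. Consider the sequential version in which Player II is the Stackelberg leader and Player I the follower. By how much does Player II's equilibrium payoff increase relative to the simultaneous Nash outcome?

Work backward from Player I's decision.
- W → Player I plays B (best of -2, 5, 0, -5); Player II gets -4.
- X → Player I plays B (best of -3, 7, -5, 6); Player II gets 2.
- Y → Player I plays D (best of 8, 8, -5, 9); Player II gets 8.
- Z → Player I plays C (best of -5, -5, 5, -4); Player II gets 3.
Maximizing over -4, 2, 8, 3, Player II chooses Y. Subgame-perfect outcome: (D, Y) with payoffs (9, 8).
For the simultaneous game, intersect best replies.
Player I's best replies: W→B; X→B; Y→D; Z→C.
Player II's best replies: A→W; B→X; C→Y; D→Z.
Only (B, X) has each player best-responding; Nash payoffs (7, 2).
Player II's commitment gain: 8 − 2 = 6.

6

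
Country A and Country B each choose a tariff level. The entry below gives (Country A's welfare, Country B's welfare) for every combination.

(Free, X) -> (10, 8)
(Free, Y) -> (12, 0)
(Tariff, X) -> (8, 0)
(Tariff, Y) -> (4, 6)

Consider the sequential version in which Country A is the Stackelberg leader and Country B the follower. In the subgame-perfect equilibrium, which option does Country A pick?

Free

Country B best-responds to each possible Country A move:
- Free: Country B compares 8, 0 and picks X; Country A would get 10.
- Tariff: Country B compares 0, 6 and picks Y; Country A would get 4.
Country A's induced payoffs are 10, 4, so Country A commits to Free. Subgame-perfect outcome: (Free, X) with payoffs (10, 8).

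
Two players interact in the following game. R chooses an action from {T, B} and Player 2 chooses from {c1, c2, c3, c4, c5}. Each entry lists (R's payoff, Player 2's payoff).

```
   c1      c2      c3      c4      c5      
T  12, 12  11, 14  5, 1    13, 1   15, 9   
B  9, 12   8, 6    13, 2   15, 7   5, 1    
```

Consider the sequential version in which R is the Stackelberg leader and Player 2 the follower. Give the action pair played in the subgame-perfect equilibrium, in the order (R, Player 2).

Backward induction with R moving first.
- T → Player 2 plays c2 (best of 12, 14, 1, 1, 9); R gets 11.
- B → Player 2 plays c1 (best of 12, 6, 2, 7, 1); R gets 9.
Maximizing over 11, 9, R chooses T. Subgame-perfect outcome: (T, c2) with payoffs (11, 14).

(T, c2)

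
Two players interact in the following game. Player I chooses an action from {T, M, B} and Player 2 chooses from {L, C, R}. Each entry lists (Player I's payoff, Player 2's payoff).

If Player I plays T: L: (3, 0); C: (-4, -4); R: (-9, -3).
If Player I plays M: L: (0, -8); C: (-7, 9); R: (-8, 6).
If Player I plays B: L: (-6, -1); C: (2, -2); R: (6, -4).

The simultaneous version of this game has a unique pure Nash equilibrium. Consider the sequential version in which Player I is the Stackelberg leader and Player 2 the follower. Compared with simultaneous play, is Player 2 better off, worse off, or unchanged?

Work backward from Player 2's decision.
- T: Player 2 compares 0, -4, -3 and picks L; Player I would get 3.
- M: Player 2 compares -8, 9, 6 and picks C; Player I would get -7.
- B: Player 2 compares -1, -2, -4 and picks L; Player I would get -6.
Among 3, -7, -6, the best is 3 at T. Subgame-perfect outcome: (T, L) with payoffs (3, 0).
Now find the simultaneous Nash equilibrium.
Player I's best replies: L→T; C→B; R→B.
Player 2's best replies: T→L; M→C; B→L.
The unique mutual best reply is (T, L), giving (3, 0).
Player 2 earns 0 sequentially versus 0 at the Nash outcome: unchanged.

unchanged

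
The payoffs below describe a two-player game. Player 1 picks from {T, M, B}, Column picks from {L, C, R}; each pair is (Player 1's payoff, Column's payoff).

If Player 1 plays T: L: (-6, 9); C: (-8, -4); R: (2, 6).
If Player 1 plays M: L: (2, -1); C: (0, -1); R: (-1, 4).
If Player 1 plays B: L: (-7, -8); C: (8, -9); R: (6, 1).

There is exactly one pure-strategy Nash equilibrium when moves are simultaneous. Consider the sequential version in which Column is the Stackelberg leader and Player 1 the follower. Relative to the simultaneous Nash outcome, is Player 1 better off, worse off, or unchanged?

Solve by backward induction (Column leads).
- L: BR = M, leader payoff -1.
- C: BR = B, leader payoff -9.
- R: BR = B, leader payoff 1.
Column's induced payoffs are -1, -9, 1, so Column commits to R. Subgame-perfect outcome: (B, R) with payoffs (6, 1).
Under simultaneous play:
Player 1's best replies: L→M; C→B; R→B.
Column's best replies: T→L; M→R; B→R.
The unique mutual best reply is (B, R), giving (6, 1).
Player 1 earns 6 sequentially versus 6 at the Nash outcome: unchanged.

unchanged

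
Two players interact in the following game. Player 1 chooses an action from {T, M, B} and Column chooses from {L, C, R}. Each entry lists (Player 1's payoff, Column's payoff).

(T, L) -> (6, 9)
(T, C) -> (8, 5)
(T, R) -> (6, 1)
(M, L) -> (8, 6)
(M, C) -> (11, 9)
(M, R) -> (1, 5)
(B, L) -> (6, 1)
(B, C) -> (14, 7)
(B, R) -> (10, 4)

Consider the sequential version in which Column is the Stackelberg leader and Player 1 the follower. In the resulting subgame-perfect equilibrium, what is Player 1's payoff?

14

Solve by backward induction (Column leads).
- L → Player 1 plays M (best of 6, 8, 6); Column gets 6.
- C → Player 1 plays B (best of 8, 11, 14); Column gets 7.
- R → Player 1 plays B (best of 6, 1, 10); Column gets 4.
Column's induced payoffs are 6, 7, 4, so Column commits to C. Subgame-perfect outcome: (B, C) with payoffs (14, 7).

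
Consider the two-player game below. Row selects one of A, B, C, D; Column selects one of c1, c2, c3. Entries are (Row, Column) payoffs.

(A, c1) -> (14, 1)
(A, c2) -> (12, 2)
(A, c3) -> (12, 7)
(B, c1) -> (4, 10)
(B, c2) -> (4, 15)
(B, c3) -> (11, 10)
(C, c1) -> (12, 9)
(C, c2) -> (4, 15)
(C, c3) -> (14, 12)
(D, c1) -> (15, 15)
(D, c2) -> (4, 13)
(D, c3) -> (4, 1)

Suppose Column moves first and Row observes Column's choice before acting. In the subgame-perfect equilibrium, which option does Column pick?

c1

Row best-responds to each possible Column move:
- c1: BR = D, leader payoff 15.
- c2: BR = A, leader payoff 2.
- c3: BR = C, leader payoff 12.
Column's induced payoffs are 15, 2, 12, so Column commits to c1. Subgame-perfect outcome: (D, c1) with payoffs (15, 15).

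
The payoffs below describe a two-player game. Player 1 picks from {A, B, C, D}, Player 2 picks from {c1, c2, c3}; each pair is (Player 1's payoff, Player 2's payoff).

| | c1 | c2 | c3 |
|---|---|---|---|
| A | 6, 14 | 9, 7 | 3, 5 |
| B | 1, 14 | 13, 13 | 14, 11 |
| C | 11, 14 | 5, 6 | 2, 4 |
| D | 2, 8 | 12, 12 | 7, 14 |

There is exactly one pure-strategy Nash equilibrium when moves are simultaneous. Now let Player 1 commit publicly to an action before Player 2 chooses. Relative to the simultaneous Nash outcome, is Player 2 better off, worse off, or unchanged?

Backward induction with Player 1 moving first.
- A → Player 2 plays c1 (best of 14, 7, 5); Player 1 gets 6.
- B → Player 2 plays c1 (best of 14, 13, 11); Player 1 gets 1.
- C → Player 2 plays c1 (best of 14, 6, 4); Player 1 gets 11.
- D → Player 2 plays c3 (best of 8, 12, 14); Player 1 gets 7.
Player 1's induced payoffs are 6, 1, 11, 7, so Player 1 commits to C. Subgame-perfect outcome: (C, c1) with payoffs (11, 14).
Now find the simultaneous Nash equilibrium.
Player 1's best replies: c1→C; c2→B; c3→B.
Player 2's best replies: A→c1; B→c1; C→c1; D→c3.
Only (C, c1) has each player best-responding; Nash payoffs (11, 14).
Player 2 earns 14 sequentially versus 14 at the Nash outcome: unchanged.

unchanged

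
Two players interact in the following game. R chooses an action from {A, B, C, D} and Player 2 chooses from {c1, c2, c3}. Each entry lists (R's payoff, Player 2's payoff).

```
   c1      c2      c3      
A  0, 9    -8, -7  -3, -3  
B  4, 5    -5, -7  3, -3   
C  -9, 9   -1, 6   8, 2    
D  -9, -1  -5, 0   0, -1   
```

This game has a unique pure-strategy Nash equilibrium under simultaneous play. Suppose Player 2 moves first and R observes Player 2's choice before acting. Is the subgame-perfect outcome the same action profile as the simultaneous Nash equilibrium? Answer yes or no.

no

Solve by backward induction (Player 2 leads).
- c1: BR = B, leader payoff 5.
- c2: BR = C, leader payoff 6.
- c3: BR = C, leader payoff 2.
Player 2's induced payoffs are 5, 6, 2, so Player 2 commits to c2. Subgame-perfect outcome: (C, c2) with payoffs (-1, 6).
For the simultaneous game, intersect best replies.
R's best replies: c1→B; c2→C; c3→C.
Player 2's best replies: A→c1; B→c1; C→c1; D→c2.
Only (B, c1) has each player best-responding; Nash payoffs (4, 5).
Sequential outcome (C, c2) differs from the Nash profile (B, c1).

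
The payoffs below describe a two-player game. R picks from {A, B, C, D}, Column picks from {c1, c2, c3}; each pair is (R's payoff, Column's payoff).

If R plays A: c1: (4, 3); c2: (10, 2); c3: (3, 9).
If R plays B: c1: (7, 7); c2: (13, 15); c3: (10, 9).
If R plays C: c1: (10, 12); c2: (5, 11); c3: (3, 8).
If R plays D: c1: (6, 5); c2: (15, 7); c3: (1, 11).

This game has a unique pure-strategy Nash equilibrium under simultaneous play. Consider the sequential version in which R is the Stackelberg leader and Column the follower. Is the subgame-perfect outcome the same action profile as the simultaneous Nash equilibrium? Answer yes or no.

Backward induction with R moving first.
- A: BR = c3, leader payoff 3.
- B: BR = c2, leader payoff 13.
- C: BR = c1, leader payoff 10.
- D: BR = c3, leader payoff 1.
R's induced payoffs are 3, 13, 10, 1, so R commits to B. Subgame-perfect outcome: (B, c2) with payoffs (13, 15).
Under simultaneous play:
R's best replies: c1→C; c2→D; c3→B.
Column's best replies: A→c3; B→c2; C→c1; D→c3.
Only (C, c1) has each player best-responding; Nash payoffs (10, 12).
Sequential outcome (B, c2) differs from the Nash profile (C, c1).

no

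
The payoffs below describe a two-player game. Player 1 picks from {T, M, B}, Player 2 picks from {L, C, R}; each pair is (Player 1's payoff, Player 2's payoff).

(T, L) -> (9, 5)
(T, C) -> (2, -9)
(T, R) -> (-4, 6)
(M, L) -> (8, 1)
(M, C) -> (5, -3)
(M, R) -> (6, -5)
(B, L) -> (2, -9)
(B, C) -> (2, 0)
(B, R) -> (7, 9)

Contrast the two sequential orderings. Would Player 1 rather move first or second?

first

If Player 1 leads: Player 2's best replies are T→R, M→L, B→R; Player 1's induced payoffs -4, 8, 7; outcome (M, L), payoffs (8, 1).
If Player 2 leads: Player 1's best replies are L→T, C→M, R→B; Player 2's induced payoffs 5, -3, 9; outcome (B, R), payoffs (7, 9).
Player 1 gets 8 moving first and 7 moving second, so Player 1 prefers to move first.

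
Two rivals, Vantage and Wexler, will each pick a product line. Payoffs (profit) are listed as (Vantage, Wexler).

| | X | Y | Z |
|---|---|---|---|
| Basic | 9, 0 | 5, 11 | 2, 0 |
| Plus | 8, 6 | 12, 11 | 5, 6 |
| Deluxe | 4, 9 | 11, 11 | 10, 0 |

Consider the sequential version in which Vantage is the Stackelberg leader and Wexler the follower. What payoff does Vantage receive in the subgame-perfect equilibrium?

Solve by backward induction (Vantage leads).
- Basic: Wexler compares 0, 11, 0 and picks Y; Vantage would get 5.
- Plus: Wexler compares 6, 11, 6 and picks Y; Vantage would get 12.
- Deluxe: Wexler compares 9, 11, 0 and picks Y; Vantage would get 11.
Among 5, 12, 11, the best is 12 at Plus. Subgame-perfect outcome: (Plus, Y) with payoffs (12, 11).

12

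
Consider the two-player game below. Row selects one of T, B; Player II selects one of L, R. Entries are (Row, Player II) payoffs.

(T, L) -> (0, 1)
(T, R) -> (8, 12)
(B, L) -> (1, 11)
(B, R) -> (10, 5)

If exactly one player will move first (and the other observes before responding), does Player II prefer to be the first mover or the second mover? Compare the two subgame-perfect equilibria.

If Row leads: Player II's best replies are T→R, B→L; Row's induced payoffs 8, 1; outcome (T, R), payoffs (8, 12).
If Player II leads: Row's best replies are L→B, R→B; Player II's induced payoffs 11, 5; outcome (B, L), payoffs (1, 11).
Player II gets 11 moving first and 12 moving second, so Player II prefers to move second.

second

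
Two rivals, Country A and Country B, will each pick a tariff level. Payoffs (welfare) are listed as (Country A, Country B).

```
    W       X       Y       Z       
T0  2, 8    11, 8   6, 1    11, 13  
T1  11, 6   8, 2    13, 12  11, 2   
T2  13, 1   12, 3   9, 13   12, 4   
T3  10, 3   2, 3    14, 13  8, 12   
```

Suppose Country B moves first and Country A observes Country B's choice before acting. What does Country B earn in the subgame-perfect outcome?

Backward induction with Country B moving first.
- W: Country A compares 2, 11, 13, 10 and picks T2; Country B would get 1.
- X: Country A compares 11, 8, 12, 2 and picks T2; Country B would get 3.
- Y: Country A compares 6, 13, 9, 14 and picks T3; Country B would get 13.
- Z: Country A compares 11, 11, 12, 8 and picks T2; Country B would get 4.
Among 1, 3, 13, 4, the best is 13 at Y. Subgame-perfect outcome: (T3, Y) with payoffs (14, 13).

13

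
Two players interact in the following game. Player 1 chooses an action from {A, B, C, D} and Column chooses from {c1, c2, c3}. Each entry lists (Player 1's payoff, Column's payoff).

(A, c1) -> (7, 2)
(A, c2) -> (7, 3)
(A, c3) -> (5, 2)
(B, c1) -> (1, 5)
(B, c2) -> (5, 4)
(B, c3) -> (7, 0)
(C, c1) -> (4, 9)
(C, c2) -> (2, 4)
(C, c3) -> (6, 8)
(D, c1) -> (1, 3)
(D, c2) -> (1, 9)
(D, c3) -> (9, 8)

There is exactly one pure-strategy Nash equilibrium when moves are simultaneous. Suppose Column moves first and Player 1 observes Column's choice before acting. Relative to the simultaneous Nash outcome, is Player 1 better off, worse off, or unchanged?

Backward induction with Column moving first.
- c1 → Player 1 plays A (best of 7, 1, 4, 1); Column gets 2.
- c2 → Player 1 plays A (best of 7, 5, 2, 1); Column gets 3.
- c3 → Player 1 plays D (best of 5, 7, 6, 9); Column gets 8.
Among 2, 3, 8, the best is 8 at c3. Subgame-perfect outcome: (D, c3) with payoffs (9, 8).
Now find the simultaneous Nash equilibrium.
Player 1's best replies: c1→A; c2→A; c3→D.
Column's best replies: A→c2; B→c1; C→c1; D→c2.
Only (A, c2) has each player best-responding; Nash payoffs (7, 3).
Player 1 earns 9 sequentially versus 7 at the Nash outcome: better off.

better off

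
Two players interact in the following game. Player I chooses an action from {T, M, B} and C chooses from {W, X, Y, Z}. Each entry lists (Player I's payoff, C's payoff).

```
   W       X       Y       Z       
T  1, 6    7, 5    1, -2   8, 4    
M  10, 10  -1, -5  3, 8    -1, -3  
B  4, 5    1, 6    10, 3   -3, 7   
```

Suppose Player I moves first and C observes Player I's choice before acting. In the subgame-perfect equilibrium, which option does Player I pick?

M

Backward induction with Player I moving first.
- T → C plays W (best of 6, 5, -2, 4); Player I gets 1.
- M → C plays W (best of 10, -5, 8, -3); Player I gets 10.
- B → C plays Z (best of 5, 6, 3, 7); Player I gets -3.
Maximizing over 1, 10, -3, Player I chooses M. Subgame-perfect outcome: (M, W) with payoffs (10, 10).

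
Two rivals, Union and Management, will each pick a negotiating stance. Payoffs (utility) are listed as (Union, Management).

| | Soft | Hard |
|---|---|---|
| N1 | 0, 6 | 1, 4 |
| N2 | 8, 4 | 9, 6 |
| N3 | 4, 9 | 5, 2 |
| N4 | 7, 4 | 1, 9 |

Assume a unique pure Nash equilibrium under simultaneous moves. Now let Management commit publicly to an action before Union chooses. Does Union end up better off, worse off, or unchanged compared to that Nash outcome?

Union best-responds to each possible Management move:
- Soft: Union compares 0, 8, 4, 7 and picks N2; Management would get 4.
- Hard: Union compares 1, 9, 5, 1 and picks N2; Management would get 6.
Maximizing over 4, 6, Management chooses Hard. Subgame-perfect outcome: (N2, Hard) with payoffs (9, 6).
Under simultaneous play:
Union's best replies: Soft→N2; Hard→N2.
Management's best replies: N1→Soft; N2→Hard; N3→Soft; N4→Hard.
Only (N2, Hard) has each player best-responding; Nash payoffs (9, 6).
Union earns 9 sequentially versus 9 at the Nash outcome: unchanged.

unchanged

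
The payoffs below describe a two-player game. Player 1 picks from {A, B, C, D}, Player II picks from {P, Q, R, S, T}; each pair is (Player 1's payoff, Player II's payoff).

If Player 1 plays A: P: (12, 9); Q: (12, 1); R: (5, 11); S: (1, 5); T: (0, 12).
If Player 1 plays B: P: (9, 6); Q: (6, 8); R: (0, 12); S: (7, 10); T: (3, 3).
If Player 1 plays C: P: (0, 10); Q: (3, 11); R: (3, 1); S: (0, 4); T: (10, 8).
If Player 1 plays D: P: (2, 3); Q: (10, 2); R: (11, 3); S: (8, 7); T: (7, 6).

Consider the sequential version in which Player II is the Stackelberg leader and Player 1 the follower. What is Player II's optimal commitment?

Player 1 best-responds to each possible Player II move:
- P → Player 1 plays A (best of 12, 9, 0, 2); Player II gets 9.
- Q → Player 1 plays A (best of 12, 6, 3, 10); Player II gets 1.
- R → Player 1 plays D (best of 5, 0, 3, 11); Player II gets 3.
- S → Player 1 plays D (best of 1, 7, 0, 8); Player II gets 7.
- T → Player 1 plays C (best of 0, 3, 10, 7); Player II gets 8.
Maximizing over 9, 1, 3, 7, 8, Player II chooses P. Subgame-perfect outcome: (A, P) with payoffs (12, 9).

P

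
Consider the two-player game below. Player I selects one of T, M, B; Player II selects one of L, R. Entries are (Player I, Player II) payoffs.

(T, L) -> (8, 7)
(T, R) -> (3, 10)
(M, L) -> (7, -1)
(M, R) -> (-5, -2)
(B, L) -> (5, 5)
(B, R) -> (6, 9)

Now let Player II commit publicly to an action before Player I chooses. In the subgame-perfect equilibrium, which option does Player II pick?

Backward induction with Player II moving first.
- L: BR = T, leader payoff 7.
- R: BR = B, leader payoff 9.
Among 7, 9, the best is 9 at R. Subgame-perfect outcome: (B, R) with payoffs (6, 9).

R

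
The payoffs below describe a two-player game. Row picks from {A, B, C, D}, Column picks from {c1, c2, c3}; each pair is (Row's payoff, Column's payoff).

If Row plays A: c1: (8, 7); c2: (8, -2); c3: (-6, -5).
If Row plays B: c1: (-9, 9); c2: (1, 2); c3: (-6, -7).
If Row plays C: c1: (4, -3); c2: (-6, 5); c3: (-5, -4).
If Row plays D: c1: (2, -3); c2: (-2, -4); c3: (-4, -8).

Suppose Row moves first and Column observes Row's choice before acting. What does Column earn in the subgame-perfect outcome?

Backward induction with Row moving first.
- A: Column compares 7, -2, -5 and picks c1; Row would get 8.
- B: Column compares 9, 2, -7 and picks c1; Row would get -9.
- C: Column compares -3, 5, -4 and picks c2; Row would get -6.
- D: Column compares -3, -4, -8 and picks c1; Row would get 2.
Row's induced payoffs are 8, -9, -6, 2, so Row commits to A. Subgame-perfect outcome: (A, c1) with payoffs (8, 7).

7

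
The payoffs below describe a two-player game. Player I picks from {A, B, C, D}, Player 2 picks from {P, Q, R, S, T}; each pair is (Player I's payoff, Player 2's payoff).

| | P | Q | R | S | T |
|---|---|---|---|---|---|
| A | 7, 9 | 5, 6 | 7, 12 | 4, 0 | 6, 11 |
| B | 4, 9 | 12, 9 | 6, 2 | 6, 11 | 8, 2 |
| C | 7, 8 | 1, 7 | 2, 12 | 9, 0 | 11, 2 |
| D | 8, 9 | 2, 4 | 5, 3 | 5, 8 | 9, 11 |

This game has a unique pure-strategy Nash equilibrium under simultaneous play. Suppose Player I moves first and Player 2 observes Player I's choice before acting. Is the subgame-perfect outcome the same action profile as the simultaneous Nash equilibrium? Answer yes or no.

no

Player 2 best-responds to each possible Player I move:
- A: Player 2 compares 9, 6, 12, 0, 11 and picks R; Player I would get 7.
- B: Player 2 compares 9, 9, 2, 11, 2 and picks S; Player I would get 6.
- C: Player 2 compares 8, 7, 12, 0, 2 and picks R; Player I would get 2.
- D: Player 2 compares 9, 4, 3, 8, 11 and picks T; Player I would get 9.
Maximizing over 7, 6, 2, 9, Player I chooses D. Subgame-perfect outcome: (D, T) with payoffs (9, 11).
Under simultaneous play:
Player I's best replies: P→D; Q→B; R→A; S→C; T→C.
Player 2's best replies: A→R; B→S; C→R; D→T.
Only (A, R) has each player best-responding; Nash payoffs (7, 12).
Sequential outcome (D, T) differs from the Nash profile (A, R).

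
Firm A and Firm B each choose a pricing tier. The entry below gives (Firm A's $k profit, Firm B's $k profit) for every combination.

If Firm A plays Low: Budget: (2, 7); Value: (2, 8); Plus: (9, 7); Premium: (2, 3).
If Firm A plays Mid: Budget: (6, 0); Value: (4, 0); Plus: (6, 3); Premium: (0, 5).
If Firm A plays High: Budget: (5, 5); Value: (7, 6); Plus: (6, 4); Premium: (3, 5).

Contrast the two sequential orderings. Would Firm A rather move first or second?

second

If Firm A leads: Firm B's best replies are Low→Value, Mid→Premium, High→Value; Firm A's induced payoffs 2, 0, 7; outcome (High, Value), payoffs (7, 6).
If Firm B leads: Firm A's best replies are Budget→Mid, Value→High, Plus→Low, Premium→High; Firm B's induced payoffs 0, 6, 7, 5; outcome (Low, Plus), payoffs (9, 7).
Firm A gets 7 moving first and 9 moving second, so Firm A prefers to move second.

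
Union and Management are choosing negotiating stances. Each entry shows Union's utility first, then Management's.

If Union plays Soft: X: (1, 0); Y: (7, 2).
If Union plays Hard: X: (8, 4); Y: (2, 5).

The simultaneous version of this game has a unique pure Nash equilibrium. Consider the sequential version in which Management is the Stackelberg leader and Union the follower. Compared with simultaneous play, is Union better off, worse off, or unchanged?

Union best-responds to each possible Management move:
- X → Union plays Hard (best of 1, 8); Management gets 4.
- Y → Union plays Soft (best of 7, 2); Management gets 2.
Management's induced payoffs are 4, 2, so Management commits to X. Subgame-perfect outcome: (Hard, X) with payoffs (8, 4).
Under simultaneous play:
Union's best replies: X→Hard; Y→Soft.
Management's best replies: Soft→Y; Hard→Y.
Only (Soft, Y) has each player best-responding; Nash payoffs (7, 2).
Union earns 8 sequentially versus 7 at the Nash outcome: better off.

better off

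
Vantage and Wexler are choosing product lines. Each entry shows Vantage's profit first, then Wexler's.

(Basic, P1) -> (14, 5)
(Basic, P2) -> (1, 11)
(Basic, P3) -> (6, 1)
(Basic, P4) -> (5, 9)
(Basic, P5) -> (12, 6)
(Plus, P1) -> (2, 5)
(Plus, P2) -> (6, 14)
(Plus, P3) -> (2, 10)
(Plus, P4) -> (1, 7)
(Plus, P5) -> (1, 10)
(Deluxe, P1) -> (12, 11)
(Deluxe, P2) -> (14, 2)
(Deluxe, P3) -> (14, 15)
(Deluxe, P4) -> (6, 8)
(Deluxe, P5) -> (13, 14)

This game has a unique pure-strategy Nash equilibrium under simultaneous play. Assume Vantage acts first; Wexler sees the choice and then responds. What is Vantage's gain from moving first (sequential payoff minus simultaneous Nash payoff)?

0

Backward induction with Vantage moving first.
- Basic: Wexler compares 5, 11, 1, 9, 6 and picks P2; Vantage would get 1.
- Plus: Wexler compares 5, 14, 10, 7, 10 and picks P2; Vantage would get 6.
- Deluxe: Wexler compares 11, 2, 15, 8, 14 and picks P3; Vantage would get 14.
Vantage's induced payoffs are 1, 6, 14, so Vantage commits to Deluxe. Subgame-perfect outcome: (Deluxe, P3) with payoffs (14, 15).
For the simultaneous game, intersect best replies.
Vantage's best replies: P1→Basic; P2→Deluxe; P3→Deluxe; P4→Deluxe; P5→Deluxe.
Wexler's best replies: Basic→P2; Plus→P2; Deluxe→P3.
Only (Deluxe, P3) has each player best-responding; Nash payoffs (14, 15).
Vantage's commitment gain: 14 − 14 = 0.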